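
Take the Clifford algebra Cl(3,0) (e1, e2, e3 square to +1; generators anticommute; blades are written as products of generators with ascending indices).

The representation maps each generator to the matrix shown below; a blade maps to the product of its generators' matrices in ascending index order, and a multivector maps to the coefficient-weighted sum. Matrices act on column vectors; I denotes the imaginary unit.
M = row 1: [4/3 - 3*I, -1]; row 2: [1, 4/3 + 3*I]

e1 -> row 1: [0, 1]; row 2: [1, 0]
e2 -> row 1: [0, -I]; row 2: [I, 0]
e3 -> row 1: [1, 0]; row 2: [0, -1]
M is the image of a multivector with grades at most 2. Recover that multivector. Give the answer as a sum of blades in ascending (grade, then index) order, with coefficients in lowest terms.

Method: 1, rho(e1), rho(e2), rho(e3) form a trace-orthogonal basis of the 2x2 complex matrices (tr(X Y) = 2 if X = Y, else 0), so M = m0*1 + m1*rho(e1) + m2*rho(e2) + m3*rho(e3) with m0 = tr(M)/2 = 4/3, m1 = tr(M rho(e1))/2 = 0, m2 = tr(M rho(e2))/2 = -I, m3 = tr(M rho(e3))/2 = -3*I.
Multiplying table entries, the bivector images are rho(e1 e2) = I*rho(e3), rho(e1 e3) = -I*rho(e2), rho(e2 e3) = I*rho(e1); with real blade coefficients the real parts of m0..m3 are the coefficients of 1, e1, e2, e3 and the imaginary parts give the bivectors (e2 e3: Im m1, e1 e3: -Im m2, e1 e2: Im m3).
Answer: 4/3 - 3*e1 e2 + e1 e3


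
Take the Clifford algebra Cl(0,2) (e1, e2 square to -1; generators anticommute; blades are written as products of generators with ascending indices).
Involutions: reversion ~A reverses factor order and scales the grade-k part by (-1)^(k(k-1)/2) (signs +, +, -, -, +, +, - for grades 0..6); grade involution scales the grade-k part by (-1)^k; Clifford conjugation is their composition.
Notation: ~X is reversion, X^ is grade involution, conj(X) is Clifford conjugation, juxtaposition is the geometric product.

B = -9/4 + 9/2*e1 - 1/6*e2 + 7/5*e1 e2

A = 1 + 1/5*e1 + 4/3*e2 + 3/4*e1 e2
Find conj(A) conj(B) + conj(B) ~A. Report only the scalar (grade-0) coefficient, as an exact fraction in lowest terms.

first term: -179/45 - 247/120*e1 + 3757/600*e2 - 1379/240*e1 e2
second term: -118/45 - 77/24*e1 - 3893/600*e2 - 1379/240*e1 e2
Answer: -33/5


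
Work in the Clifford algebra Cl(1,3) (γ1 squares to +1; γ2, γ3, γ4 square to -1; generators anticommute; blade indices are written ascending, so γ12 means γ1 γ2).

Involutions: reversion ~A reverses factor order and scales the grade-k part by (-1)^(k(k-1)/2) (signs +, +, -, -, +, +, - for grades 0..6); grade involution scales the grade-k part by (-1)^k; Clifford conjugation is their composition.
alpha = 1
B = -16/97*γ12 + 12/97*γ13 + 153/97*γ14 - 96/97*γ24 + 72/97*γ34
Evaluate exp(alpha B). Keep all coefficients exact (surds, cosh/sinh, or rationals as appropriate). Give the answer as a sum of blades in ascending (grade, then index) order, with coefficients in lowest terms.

B^2 term by term: the squares give (-16/97)^2*(γ12)^2 + (12/97)^2*(γ13)^2 + (153/97)^2*(γ14)^2 + (-96/97)^2*(γ24)^2 + (72/97)^2*(γ34)^2 = 256/9409*(+1) + 144/9409*(+1) + 23409/9409*(+1) + 9216/9409*(-1) + 5184/9409*(-1) = 1 (each basis 2-blade squares to minus the product of its generators' squares); cross terms between blades sharing an index anticommute and cancel; the commuting (index-disjoint) pairs give grade-4 terms 2*c*c'*(blade product), which cancel blade by blade — γ1234: -2304/9409 + 2304/9409 = 0 — confirming B is simple. So B^2 = 1.
B^2 = 1 — hyperbolic case — the even/odd split gives cosh and sinh: l = 1, alpha*l = 1, so exp(alpha B) = cosh(1) + (sinh(1)/1)*B = cosh(1) + (sinh(1))*B.
Answer: cosh(1) - 16*sinh(1)/97*γ12 + 12*sinh(1)/97*γ13 + 153*sinh(1)/97*γ14 - 96*sinh(1)/97*γ24 + 72*sinh(1)/97*γ34


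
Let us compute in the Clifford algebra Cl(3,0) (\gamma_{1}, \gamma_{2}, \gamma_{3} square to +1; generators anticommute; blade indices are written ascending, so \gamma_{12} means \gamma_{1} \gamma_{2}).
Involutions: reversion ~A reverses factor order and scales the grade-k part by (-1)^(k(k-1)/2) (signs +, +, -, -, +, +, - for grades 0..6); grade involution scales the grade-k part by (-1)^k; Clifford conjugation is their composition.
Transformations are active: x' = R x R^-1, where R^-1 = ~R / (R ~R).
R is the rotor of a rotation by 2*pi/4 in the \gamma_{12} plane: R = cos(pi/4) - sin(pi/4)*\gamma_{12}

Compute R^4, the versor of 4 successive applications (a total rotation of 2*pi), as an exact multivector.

The rotor phase is half the rotation angle and phases add under composition, so 4 steps in the \gamma_{12} plane accumulate phase 4*(pi/4) = \pi: R^4 = cos(\pi) - sin(\pi)*\gamma_{12}.
cos(\pi) = -1 and sin(\pi) = 0, so R^4 = -1. The total rotation 2*pi is 1 full turn, so every vector returns to itself, yet the rotor is -1, on the OTHER sheet of the double cover (an odd number of 2*pi turns).
Answer: -1


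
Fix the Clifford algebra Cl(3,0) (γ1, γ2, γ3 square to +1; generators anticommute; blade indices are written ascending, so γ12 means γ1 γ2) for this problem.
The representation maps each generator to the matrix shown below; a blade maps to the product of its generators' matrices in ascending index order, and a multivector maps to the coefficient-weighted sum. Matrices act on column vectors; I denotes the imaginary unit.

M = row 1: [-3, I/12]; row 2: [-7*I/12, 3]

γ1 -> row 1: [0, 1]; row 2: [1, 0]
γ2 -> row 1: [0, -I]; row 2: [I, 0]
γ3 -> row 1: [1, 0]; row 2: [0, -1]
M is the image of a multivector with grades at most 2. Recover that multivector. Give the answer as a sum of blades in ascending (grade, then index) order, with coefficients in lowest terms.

Method: 1, rho(γ1), rho(γ2), rho(γ3) form a trace-orthogonal basis of the 2x2 complex matrices (tr(X Y) = 2 if X = Y, else 0), so M = m0*1 + m1*rho(γ1) + m2*rho(γ2) + m3*rho(γ3) with m0 = tr(M)/2 = 0, m1 = tr(M rho(γ1))/2 = -I/4, m2 = tr(M rho(γ2))/2 = -1/3, m3 = tr(M rho(γ3))/2 = -3.
Multiplying table entries, the bivector images are rho(γ12) = I*rho(γ3), rho(γ13) = -I*rho(γ2), rho(γ23) = I*rho(γ1); with real blade coefficients the real parts of m0..m3 are the coefficients of 1, γ1, γ2, γ3 and the imaginary parts give the bivectors (γ23: Im m1, γ13: -Im m2, γ12: Im m3).
Answer: -1/3*γ2 - 3*γ3 - 1/4*γ23


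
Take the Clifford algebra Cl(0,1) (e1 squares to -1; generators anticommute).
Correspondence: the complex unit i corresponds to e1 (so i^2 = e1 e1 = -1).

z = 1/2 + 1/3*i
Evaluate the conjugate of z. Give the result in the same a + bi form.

In blades: z = 1/2 + 1/3*e1.
Conjugation here is Clifford conjugation: the scalar is fixed and the grade-1 and grade-2 blades all flip sign, giving 1/2 - 1/3*e1; translating back:
Answer: 1/2 - 1/3*i


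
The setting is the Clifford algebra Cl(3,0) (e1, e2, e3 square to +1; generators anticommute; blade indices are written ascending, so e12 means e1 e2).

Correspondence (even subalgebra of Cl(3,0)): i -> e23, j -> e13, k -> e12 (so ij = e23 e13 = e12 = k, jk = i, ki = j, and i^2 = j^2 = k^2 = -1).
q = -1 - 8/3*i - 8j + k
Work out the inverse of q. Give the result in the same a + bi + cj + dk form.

In blades: q = -1 + e12 - 8*e13 - 8/3*e23.
With qbar = -1 - e12 + 8*e13 + 8/3*e23 (scalar fixed, mapped units negated), q qbar = 658/9 (the sum of squared coefficients), so q^-1 = qbar / (658/9) = -9/658 - 9/658*e12 + 36/329*e13 + 12/329*e23; translating back:
Answer: -9/658 + 12/329*i + 36/329*j - 9/658*k


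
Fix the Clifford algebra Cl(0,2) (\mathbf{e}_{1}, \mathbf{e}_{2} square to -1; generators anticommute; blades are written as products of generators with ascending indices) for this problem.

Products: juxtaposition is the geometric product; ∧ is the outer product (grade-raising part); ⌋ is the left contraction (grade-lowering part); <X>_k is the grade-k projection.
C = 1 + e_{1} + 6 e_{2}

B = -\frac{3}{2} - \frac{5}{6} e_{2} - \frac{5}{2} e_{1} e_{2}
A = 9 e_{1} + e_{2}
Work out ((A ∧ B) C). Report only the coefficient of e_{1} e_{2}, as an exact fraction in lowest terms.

step 1: -\frac{27}{2} e_{1} - \frac{3}{2} e_{2} - \frac{15}{2} e_{1} e_{2}
step 2: \frac{45}{2} + \frac{63}{2} e_{1} - 9 e_{2} - 87 e_{1} e_{2}
Answer: -87


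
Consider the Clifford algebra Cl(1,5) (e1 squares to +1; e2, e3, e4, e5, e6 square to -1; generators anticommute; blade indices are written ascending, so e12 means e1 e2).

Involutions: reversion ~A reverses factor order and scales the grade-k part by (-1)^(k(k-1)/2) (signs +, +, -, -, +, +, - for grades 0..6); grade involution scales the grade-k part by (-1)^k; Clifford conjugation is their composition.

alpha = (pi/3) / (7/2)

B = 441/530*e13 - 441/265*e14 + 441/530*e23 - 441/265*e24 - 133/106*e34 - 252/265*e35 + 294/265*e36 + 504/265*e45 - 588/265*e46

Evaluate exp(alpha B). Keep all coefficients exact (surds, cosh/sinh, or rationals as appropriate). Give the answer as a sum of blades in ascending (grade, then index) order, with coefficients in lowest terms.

B^2 term by term: the squares give (441/530)^2*(e13)^2 + (-441/265)^2*(e14)^2 + (441/530)^2*(e23)^2 + (-441/265)^2*(e24)^2 + (-133/106)^2*(e34)^2 + (-252/265)^2*(e35)^2 + (294/265)^2*(e36)^2 + (504/265)^2*(e45)^2 + (-588/265)^2*(e46)^2 = 194481/280900*(+1) + 194481/70225*(+1) + 194481/280900*(-1) + 194481/70225*(-1) + 17689/11236*(-1) + 63504/70225*(-1) + 86436/70225*(-1) + 254016/70225*(-1) + 345744/70225*(-1) = -49/4 (each basis 2-blade squares to minus the product of its generators' squares); cross terms between blades sharing an index anticommute and cancel; the commuting (index-disjoint) pairs give grade-4 terms 2*c*c'*(blade product), which cancel blade by blade — e1234: 194481/70225 - 194481/70225 = 0; e1345: 222264/70225 - 222264/70225 = 0; e1346: -259308/70225 + 259308/70225 = 0; e2345: 222264/70225 - 222264/70225 = 0; e2346: -259308/70225 + 259308/70225 = 0; e3456: -296352/70225 + 296352/70225 = 0 — confirming B is simple. So B^2 = -49/4.
B^2 = -49/4 — the series telescopes trigonometrically here: l = 7/2, alpha*l = pi/3, so exp(alpha B) = cos(pi/3) + (sin(pi/3)/(7/2))*B = 1/2 + (sqrt(3)/7)*B.
Answer: 1/2 + 63*sqrt(3)/530*e13 - 63*sqrt(3)/265*e14 + 63*sqrt(3)/530*e23 - 63*sqrt(3)/265*e24 - 19*sqrt(3)/106*e34 - 36*sqrt(3)/265*e35 + 42*sqrt(3)/265*e36 + 72*sqrt(3)/265*e45 - 84*sqrt(3)/265*e46


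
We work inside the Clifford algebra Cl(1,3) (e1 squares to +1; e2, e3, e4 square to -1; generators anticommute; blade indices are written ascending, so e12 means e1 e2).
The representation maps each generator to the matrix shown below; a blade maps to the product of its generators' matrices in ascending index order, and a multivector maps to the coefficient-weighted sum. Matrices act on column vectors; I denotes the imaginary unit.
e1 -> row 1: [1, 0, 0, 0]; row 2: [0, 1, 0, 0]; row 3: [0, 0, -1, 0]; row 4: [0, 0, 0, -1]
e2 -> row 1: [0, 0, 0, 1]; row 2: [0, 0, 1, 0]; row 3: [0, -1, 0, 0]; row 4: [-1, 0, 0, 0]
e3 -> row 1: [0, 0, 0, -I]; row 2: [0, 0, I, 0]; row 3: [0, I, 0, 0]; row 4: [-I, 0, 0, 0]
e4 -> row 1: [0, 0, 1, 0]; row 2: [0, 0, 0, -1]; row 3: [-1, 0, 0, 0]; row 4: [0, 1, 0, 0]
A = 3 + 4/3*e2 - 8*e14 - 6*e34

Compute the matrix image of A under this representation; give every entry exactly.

Bivector images (products of the table entries): rho(e14) = rho(e1)rho(e4) = row 1: [0, 0, 1, 0]; row 2: [0, 0, 0, -1]; row 3: [1, 0, 0, 0]; row 4: [0, -1, 0, 0]; rho(e34) = rho(e3)rho(e4) = row 1: [0, -I, 0, 0]; row 2: [-I, 0, 0, 0]; row 3: [0, 0, 0, -I]; row 4: [0, 0, -I, 0].
M = (3)*1 + (4/3)*rho(e2) + (-8)*rho(e14) + (-6)*rho(e34), summed entrywise (1 is the identity matrix):
Answer: row 1: [3, 6*I, -8, 4/3]; row 2: [6*I, 3, 4/3, 8]; row 3: [-8, -4/3, 3, 6*I]; row 4: [-4/3, 8, 6*I, 3]


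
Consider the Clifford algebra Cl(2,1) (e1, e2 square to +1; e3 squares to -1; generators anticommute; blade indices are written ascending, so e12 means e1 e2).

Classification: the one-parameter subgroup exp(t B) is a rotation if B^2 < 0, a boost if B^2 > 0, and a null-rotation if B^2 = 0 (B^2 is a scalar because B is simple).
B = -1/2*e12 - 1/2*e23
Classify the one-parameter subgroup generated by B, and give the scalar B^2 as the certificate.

B^2 term by term: the squares give (-1/2)^2*(e12)^2 + (-1/2)^2*(e23)^2 = 1/4*(-1) + 1/4*(+1) = 0 (each basis 2-blade squares to minus the product of its generators' squares); cross terms between blades sharing an index anticommute and cancel. So B^2 = 0.
Answer: null-rotation, certificate B^2 = 0. One invariant decides it: the square 0 survives every conjugation, and its sign is exactly the classification.


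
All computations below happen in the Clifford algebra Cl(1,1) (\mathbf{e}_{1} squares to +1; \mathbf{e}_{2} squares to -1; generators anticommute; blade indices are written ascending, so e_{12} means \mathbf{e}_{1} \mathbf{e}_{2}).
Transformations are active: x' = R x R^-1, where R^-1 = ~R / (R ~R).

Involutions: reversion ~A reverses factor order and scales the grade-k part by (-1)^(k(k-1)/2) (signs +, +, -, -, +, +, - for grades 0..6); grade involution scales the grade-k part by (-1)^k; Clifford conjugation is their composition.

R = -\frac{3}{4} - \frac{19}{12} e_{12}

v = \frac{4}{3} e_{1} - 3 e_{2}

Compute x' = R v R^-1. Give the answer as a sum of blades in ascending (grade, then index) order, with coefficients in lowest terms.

~R = -\frac{3}{4} + \frac{19}{12} e_{12}, and R ~R = -\frac{35}{18}, so R^-1 = ~R / (-\frac{35}{18}).
R v = -\frac{23}{4} e_{1} + \frac{157}{36} e_{2}
Answer: -\frac{2423}{420} e_{1} + \frac{891}{140} e_{2}


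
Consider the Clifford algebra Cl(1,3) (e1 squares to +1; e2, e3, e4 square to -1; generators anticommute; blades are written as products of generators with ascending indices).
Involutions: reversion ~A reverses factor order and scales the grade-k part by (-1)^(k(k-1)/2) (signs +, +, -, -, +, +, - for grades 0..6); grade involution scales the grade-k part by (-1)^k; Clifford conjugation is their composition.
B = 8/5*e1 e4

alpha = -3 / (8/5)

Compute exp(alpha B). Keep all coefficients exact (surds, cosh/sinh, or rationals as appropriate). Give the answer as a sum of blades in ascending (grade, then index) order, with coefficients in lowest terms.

B^2 = (8/5)^2*(e1 e4)^2 = 64/25*(+1) = 64/25 (a basis 2-blade squares to minus the product of its generators' squares).
B^2 = 64/25 — since the square is positive, the closed form is hyperbolic: l = 8/5, alpha*l = -3, so exp(alpha B) = cosh(-3) + (sinh(-3)/(8/5))*B = cosh(3) + (-5*sinh(3)/8)*B.
Answer: cosh(3) - sinh(3)*e1 e4


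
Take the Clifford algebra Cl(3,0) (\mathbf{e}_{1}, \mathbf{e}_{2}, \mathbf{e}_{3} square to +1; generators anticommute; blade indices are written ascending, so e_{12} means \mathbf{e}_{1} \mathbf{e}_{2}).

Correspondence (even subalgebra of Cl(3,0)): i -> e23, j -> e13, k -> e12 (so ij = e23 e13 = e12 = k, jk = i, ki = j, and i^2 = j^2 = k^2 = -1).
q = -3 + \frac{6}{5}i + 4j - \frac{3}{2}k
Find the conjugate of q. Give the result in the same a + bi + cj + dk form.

In blades: q = -3 - \frac{3}{2} e_{12} + 4 e_{13} + \frac{6}{5} e_{23}.
Quaternion conjugation is reversion on the even subalgebra: the scalar is fixed and every grade-2 blade flips sign, giving -3 + \frac{3}{2} e_{12} - 4 e_{13} - \frac{6}{5} e_{23}; translating back:
Answer: -3 - \frac{6}{5}i - 4j + \frac{3}{2}k


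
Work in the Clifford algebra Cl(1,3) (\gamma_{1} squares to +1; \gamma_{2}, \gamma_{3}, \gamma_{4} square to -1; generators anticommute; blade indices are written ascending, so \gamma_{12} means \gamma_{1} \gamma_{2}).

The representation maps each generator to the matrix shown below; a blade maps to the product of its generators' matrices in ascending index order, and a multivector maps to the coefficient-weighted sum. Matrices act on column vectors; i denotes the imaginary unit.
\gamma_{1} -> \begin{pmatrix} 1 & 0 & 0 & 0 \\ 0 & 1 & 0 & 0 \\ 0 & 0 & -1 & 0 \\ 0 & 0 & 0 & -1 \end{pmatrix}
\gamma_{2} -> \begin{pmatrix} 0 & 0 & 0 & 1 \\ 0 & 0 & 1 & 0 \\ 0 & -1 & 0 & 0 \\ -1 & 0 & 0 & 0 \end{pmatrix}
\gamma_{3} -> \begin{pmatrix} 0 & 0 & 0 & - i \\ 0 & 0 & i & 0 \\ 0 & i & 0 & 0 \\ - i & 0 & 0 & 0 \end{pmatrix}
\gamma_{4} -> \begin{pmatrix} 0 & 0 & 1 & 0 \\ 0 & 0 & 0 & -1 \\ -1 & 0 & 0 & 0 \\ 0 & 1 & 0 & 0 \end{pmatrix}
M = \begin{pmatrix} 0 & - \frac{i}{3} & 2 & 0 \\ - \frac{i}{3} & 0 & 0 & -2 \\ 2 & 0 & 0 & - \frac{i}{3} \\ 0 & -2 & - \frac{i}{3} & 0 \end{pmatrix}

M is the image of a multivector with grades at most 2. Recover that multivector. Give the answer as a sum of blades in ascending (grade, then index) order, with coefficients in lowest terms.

Method: the blade images are trace-orthogonal — tr(rho(e_A) rho(e_B)^-1) = 4 if A = B and 0 otherwise — and rho(e_A)^-1 = (e_A)^2 * rho(e_A) with (e_A)^2 = +1 or -1, so the coefficient of e_A in the preimage is (e_A)^2 * tr(M rho(e_A))/4.
Nonzero projections over blades of grade <= 2: \gamma_{14}: (\gamma_{14})^2 = +1, tr(M rho(\gamma_{14})) = 8, coefficient 2; \gamma_{34}: (\gamma_{34})^2 = -1, tr(M rho(\gamma_{34})) = - \frac{4}{3}, coefficient \frac{1}{3}. Every other blade of grade <= 2 projects to 0.
Answer: 2 \gamma_{14} + \frac{1}{3} \gamma_{34}


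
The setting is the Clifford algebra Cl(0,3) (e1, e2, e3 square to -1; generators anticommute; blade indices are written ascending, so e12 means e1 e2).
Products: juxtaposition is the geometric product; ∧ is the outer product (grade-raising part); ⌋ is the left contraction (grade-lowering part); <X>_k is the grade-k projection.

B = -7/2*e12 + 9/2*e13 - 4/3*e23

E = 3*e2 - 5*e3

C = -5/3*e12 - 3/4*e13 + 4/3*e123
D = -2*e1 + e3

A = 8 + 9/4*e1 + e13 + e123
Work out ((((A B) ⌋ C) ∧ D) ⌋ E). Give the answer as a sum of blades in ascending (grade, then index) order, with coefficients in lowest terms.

step 1: -9/2 + 4/3*e1 + 99/8*e2 - 53/8*e3 - 88/3*e12 + 36*e13 - 43/6*e23 - 3*e123
step 2: -233/9 - 1757/288*e1 + 452/9*e2 + 361/9*e3 + 49/3*e12 + 159/8*e13 - 16/9*e23 - 6*e123
step 3: 466/9*e1 - 233/9*e3 + 904/9*e12 + 21347/288*e13 + 452/9*e23 + 179/9*e123
step 4: -1165/9
Answer: -1165/9


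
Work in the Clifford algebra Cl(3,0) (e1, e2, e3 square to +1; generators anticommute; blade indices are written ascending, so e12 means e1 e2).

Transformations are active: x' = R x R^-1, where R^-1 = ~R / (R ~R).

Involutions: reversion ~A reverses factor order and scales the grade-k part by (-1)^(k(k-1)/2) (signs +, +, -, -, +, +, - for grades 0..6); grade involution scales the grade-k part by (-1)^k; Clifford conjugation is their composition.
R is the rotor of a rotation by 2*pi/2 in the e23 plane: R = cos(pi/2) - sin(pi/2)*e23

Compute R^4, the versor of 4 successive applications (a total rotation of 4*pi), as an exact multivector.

Half-angle bookkeeping: 4 applications in e23 add up to rotor phase 4*pi/2 = 2*pi, so R^4 = cos(2*pi) - sin(2*pi)*e23.
cos(2*pi) = 1 and sin(2*pi) = 0, so R^4 = 1. The total rotation 4*pi is 2 full turns, so every vector returns to itself, yet the rotor is +1, back on the identity sheet (an even number of 2*pi turns).
Answer: 1


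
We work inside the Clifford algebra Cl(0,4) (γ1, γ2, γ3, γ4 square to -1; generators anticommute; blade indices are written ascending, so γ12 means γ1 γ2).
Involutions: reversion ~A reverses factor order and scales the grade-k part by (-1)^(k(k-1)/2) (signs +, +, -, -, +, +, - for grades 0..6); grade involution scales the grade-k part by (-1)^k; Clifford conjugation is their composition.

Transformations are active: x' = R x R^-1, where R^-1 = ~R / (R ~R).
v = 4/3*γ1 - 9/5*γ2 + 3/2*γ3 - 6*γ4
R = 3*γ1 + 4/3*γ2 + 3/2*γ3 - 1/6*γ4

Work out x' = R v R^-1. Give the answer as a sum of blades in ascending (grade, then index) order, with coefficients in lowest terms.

~R = 3*γ1 + 4/3*γ2 + 3/2*γ3 - 1/6*γ4, and R ~R = -235/18, so R^-1 = ~R / (-235/18).
R v = -97/20 - 323/45*γ12 + 5/2*γ13 - 160/9*γ14 + 47/10*γ23 - 83/10*γ24 - 35/4*γ34
Answer: 3157/3525*γ1 + 3279/1175*γ2 - 453/1175*γ3 + 13809/2350*γ4


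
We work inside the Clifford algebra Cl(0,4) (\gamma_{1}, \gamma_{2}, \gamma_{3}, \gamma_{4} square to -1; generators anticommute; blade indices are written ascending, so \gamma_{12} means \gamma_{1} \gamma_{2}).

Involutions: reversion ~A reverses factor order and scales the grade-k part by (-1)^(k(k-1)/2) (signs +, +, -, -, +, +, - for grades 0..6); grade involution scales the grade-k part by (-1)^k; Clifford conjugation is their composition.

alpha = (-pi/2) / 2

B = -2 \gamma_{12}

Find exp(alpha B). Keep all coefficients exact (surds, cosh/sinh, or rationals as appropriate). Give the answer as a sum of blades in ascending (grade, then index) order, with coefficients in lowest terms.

B^2 = (-2)^2*(\gamma_{12})^2 = 4*(-1) = -4 (a basis 2-blade squares to minus the product of its generators' squares).
B^2 = -4 — the negative square puts this in the circular regime; l = 2, alpha*l = - \frac{\pi}{2}, so exp(alpha B) = cos(- \frac{\pi}{2}) + (sin(- \frac{\pi}{2})/2)*B = 0 + (- \frac{1}{2})*B.
Answer: \gamma_{12}


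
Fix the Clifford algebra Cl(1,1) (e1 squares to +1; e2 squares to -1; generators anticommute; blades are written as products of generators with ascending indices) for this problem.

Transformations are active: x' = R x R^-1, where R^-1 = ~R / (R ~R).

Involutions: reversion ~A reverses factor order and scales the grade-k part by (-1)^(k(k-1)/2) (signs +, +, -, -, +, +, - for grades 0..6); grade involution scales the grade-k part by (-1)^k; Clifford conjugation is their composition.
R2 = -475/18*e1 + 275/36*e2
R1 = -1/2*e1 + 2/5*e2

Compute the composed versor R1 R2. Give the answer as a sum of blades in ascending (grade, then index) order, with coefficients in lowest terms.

Distribute over the terms of R1 (each basis-blade product reordered to ascending indices, repeated generators contracted through their squares):
(-1/2*e1) R2 = 475/36 - 275/72*e1 e2
(2/5*e2) R2 = -55/18 + 95/9*e1 e2
Summing the partial products and collecting blades:
Answer: 365/36 + 485/72*e1 e2


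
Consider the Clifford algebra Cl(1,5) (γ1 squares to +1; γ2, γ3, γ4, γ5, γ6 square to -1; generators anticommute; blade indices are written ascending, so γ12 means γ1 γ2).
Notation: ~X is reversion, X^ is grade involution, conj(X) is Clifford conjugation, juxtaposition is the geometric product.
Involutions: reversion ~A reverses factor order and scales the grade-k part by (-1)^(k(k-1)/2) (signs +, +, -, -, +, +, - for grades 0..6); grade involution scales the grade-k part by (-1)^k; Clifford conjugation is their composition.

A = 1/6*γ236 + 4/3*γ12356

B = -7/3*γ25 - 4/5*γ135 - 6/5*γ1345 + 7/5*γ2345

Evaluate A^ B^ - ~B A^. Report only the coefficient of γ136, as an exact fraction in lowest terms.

first term: 16/15*γ26 + 28/9*γ136 + 28/15*γ146 - 8/5*γ246 + 7/18*γ356 + 7/30*γ456 - 2/15*γ1256 - 1/5*γ12456
second term: 16/15*γ26 - 28/9*γ136 - 28/15*γ146 + 8/5*γ246 + 7/18*γ356 + 7/30*γ456 - 2/15*γ1256 + 1/5*γ12456
Answer: 56/9


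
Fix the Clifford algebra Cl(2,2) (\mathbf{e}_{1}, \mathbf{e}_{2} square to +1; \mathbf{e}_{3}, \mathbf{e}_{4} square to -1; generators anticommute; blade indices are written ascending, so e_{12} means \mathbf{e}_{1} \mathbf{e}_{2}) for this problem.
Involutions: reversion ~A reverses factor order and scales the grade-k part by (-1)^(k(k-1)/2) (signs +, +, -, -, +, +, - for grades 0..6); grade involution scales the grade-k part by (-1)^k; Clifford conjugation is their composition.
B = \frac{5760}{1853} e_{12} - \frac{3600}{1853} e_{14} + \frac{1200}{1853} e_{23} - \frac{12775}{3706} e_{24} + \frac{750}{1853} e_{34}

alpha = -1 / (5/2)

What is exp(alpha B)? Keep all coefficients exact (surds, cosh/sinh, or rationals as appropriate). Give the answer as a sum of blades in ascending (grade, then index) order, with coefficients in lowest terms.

B^2 term by term: the squares give (\frac{5760}{1853})^2*(e_{12})^2 + (-\frac{3600}{1853})^2*(e_{14})^2 + (\frac{1200}{1853})^2*(e_{23})^2 + (-\frac{12775}{3706})^2*(e_{24})^2 + (\frac{750}{1853})^2*(e_{34})^2 = \frac{33177600}{3433609}*(-1) + \frac{12960000}{3433609}*(+1) + \frac{1440000}{3433609}*(+1) + \frac{163200625}{13734436}*(+1) + \frac{562500}{3433609}*(-1) = \frac{25}{4} (each basis 2-blade squares to minus the product of its generators' squares); cross terms between blades sharing an index anticommute and cancel; the commuting (index-disjoint) pairs give grade-4 terms 2*c*c'*(blade product), which cancel blade by blade — e_{1234}: \frac{8640000}{3433609} - \frac{8640000}{3433609} = 0 — confirming B is simple. So B^2 = \frac{25}{4}.
B^2 = \frac{25}{4} — a positive square means the series sums to a boost: l = \frac{5}{2}, alpha*l = -1, so exp(alpha B) = cosh(-1) + (sinh(-1)/(\frac{5}{2}))*B = \cosh{\left(1 \right)} + (- \frac{2 \sinh{\left(1 \right)}}{5})*B.
Answer: \cosh{\left(1 \right)} - \frac{2304 \sinh{\left(1 \right)}}{1853} e_{12} + \frac{1440 \sinh{\left(1 \right)}}{1853} e_{14} - \frac{480 \sinh{\left(1 \right)}}{1853} e_{23} + \frac{2555 \sinh{\left(1 \right)}}{1853} e_{24} - \frac{300 \sinh{\left(1 \right)}}{1853} e_{34}


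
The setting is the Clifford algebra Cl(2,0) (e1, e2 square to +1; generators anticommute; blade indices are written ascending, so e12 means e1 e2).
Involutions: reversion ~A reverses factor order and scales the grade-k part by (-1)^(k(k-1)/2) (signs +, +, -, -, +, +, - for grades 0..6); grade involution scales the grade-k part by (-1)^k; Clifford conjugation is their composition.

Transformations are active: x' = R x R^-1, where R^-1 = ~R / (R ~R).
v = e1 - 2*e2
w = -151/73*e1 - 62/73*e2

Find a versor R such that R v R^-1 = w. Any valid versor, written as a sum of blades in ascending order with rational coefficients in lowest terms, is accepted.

A norm check does it: q(v) = q(w) = 5, hence R = v + w = -78/73*e1 - 208/73*e2 realises the map — parallel part kept, (v - w)/2 negated, v carried to w.
Answer: -78/73*e1 - 208/73*e2


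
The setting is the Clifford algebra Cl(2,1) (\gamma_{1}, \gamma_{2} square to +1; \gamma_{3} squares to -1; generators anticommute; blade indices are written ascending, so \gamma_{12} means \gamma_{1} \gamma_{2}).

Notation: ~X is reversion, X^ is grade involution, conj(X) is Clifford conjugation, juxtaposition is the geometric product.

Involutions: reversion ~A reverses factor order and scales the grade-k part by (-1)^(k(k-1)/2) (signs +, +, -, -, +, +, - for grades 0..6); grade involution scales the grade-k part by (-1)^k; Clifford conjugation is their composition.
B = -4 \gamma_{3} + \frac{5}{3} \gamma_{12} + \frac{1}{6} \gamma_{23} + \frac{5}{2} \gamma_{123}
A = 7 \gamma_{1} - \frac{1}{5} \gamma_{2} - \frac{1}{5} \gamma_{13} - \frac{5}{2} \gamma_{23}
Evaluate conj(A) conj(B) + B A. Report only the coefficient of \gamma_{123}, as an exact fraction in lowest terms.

first term: -\frac{5}{12} + \frac{347}{60} \gamma_{1} + \frac{7}{6} \gamma_{2} - \frac{1}{30} \gamma_{3} - \frac{1}{30} \gamma_{12} - \frac{73}{3} \gamma_{13} - \frac{511}{30} \gamma_{23} + \frac{7}{6} \gamma_{123}
second term: -\frac{5}{12} - \frac{347}{60} \gamma_{1} - \frac{7}{6} \gamma_{2} + \frac{1}{30} \gamma_{3} + \frac{1}{30} \gamma_{12} + \frac{73}{3} \gamma_{13} + \frac{511}{30} \gamma_{23} + \frac{7}{6} \gamma_{123}
Answer: \frac{7}{3}


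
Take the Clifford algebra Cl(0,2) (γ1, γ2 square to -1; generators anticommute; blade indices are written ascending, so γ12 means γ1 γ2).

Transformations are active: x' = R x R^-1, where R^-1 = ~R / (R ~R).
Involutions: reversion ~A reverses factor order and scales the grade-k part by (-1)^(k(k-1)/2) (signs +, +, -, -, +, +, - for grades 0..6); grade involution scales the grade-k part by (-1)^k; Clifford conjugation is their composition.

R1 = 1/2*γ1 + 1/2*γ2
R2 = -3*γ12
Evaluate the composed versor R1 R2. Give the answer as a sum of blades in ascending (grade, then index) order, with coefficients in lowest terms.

Distribute over the terms of R2 (each basis-blade product reordered to ascending indices, repeated generators contracted through their squares):
R1 (-3*γ12) = -3/2*γ1 + 3/2*γ2
Answer: -3/2*γ1 + 3/2*γ2


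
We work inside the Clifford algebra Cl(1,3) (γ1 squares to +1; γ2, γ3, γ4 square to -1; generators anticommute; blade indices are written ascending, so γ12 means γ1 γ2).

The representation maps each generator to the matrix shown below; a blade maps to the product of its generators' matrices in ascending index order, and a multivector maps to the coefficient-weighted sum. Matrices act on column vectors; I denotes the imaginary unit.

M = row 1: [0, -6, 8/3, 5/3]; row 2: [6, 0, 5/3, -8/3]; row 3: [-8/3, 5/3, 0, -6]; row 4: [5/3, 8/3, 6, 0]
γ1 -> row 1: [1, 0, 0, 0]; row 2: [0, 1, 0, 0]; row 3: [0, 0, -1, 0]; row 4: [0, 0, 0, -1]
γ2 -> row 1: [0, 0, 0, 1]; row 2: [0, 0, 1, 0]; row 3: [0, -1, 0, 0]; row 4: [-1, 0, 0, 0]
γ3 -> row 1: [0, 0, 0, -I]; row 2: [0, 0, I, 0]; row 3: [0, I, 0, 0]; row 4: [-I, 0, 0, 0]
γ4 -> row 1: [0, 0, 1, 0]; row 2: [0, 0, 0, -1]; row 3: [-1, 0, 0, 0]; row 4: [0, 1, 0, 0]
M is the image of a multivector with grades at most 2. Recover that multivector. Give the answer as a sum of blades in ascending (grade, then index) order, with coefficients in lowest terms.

Method: the blade images are trace-orthogonal — tr(rho(e_A) rho(e_B)^-1) = 4 if A = B and 0 otherwise — and rho(e_A)^-1 = (e_A)^2 * rho(e_A) with (e_A)^2 = +1 or -1, so the coefficient of e_A in the preimage is (e_A)^2 * tr(M rho(e_A))/4.
Nonzero projections over blades of grade <= 2: γ4: (γ4)^2 = -1, tr(M rho(γ4)) = -32/3, coefficient 8/3; γ12: (γ12)^2 = +1, tr(M rho(γ12)) = 20/3, coefficient 5/3; γ24: (γ24)^2 = -1, tr(M rho(γ24)) = 24, coefficient -6. Every other blade of grade <= 2 projects to 0.
Answer: 8/3*γ4 + 5/3*γ12 - 6*γ24


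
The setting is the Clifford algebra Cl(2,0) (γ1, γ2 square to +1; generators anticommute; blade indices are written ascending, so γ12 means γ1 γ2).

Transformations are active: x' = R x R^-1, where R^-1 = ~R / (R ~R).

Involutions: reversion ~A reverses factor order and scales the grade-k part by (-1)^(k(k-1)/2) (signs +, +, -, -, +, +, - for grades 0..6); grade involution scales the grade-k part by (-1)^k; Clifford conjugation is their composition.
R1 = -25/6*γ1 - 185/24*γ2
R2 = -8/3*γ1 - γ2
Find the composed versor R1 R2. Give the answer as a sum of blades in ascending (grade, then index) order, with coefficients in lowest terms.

Distribute over the terms of R1 (each basis-blade product reordered to ascending indices, repeated generators contracted through their squares):
(-25/6*γ1) R2 = 100/9 + 25/6*γ12
(-185/24*γ2) R2 = 185/24 - 185/9*γ12
Summing the partial products and collecting blades:
Answer: 1355/72 - 295/18*γ12


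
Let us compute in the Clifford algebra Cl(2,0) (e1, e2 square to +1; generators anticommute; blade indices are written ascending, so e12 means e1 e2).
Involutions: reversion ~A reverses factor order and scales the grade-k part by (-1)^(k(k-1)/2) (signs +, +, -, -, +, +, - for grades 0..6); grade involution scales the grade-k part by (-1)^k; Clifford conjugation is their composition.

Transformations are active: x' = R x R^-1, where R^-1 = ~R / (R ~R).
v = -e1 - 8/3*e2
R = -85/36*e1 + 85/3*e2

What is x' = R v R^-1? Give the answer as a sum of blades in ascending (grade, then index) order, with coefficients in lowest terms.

~R = -85/36*e1 + 85/3*e2, and R ~R = 1047625/1296, so R^-1 = ~R / (1047625/1296).
R v = -2635/36 + 935/27*e12
Answer: 207/145*e1 - 1072/435*e2


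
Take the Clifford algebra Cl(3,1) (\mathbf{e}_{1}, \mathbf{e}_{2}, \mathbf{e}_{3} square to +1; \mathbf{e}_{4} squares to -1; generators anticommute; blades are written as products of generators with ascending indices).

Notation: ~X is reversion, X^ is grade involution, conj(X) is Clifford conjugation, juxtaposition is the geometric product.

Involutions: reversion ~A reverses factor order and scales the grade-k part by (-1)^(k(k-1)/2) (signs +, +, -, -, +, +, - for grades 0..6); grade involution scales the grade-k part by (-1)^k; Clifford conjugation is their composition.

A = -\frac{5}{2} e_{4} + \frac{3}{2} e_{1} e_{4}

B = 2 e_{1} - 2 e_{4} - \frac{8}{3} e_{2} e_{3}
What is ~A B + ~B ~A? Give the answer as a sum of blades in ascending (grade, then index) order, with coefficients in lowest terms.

first term: -5 - 3 e_{1} + 3 e_{4} + 5 e_{1} e_{4} + \frac{20}{3} e_{2} e_{3} e_{4} + 4 e_{1} e_{2} e_{3} e_{4}
second term: -5 + 3 e_{1} - 3 e_{4} - 5 e_{1} e_{4} - \frac{20}{3} e_{2} e_{3} e_{4} - 4 e_{1} e_{2} e_{3} e_{4}
Answer: -10


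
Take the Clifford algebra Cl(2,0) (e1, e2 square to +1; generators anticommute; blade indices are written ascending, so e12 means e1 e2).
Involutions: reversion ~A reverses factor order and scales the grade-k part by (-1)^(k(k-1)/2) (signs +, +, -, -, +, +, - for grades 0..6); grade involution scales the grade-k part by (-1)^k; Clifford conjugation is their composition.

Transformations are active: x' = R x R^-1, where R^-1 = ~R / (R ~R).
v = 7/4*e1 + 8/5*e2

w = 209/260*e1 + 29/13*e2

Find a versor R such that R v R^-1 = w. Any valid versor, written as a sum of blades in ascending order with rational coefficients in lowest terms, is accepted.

Construction: equal norms (both 2249/400) license R = v + w = 166/65*e1 + 249/65*e2 — nothing changes along that direction, while (v - w)/2 changes sign, so v maps onto w.
Answer: 166/65*e1 + 249/65*e2


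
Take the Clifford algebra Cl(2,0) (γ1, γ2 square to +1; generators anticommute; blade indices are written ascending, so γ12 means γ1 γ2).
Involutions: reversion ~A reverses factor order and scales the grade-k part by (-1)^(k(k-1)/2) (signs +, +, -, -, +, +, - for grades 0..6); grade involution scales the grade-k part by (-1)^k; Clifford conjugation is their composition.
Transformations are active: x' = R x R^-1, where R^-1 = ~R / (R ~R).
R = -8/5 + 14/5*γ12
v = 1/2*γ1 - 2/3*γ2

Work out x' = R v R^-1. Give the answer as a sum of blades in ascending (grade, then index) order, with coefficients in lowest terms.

~R = -8/5 - 14/5*γ12, and R ~R = 52/5, so R^-1 = ~R / (52/5).
R v = -8/3*γ1 - 1/3*γ2
Answer: 25/78*γ1 + 10/13*γ2


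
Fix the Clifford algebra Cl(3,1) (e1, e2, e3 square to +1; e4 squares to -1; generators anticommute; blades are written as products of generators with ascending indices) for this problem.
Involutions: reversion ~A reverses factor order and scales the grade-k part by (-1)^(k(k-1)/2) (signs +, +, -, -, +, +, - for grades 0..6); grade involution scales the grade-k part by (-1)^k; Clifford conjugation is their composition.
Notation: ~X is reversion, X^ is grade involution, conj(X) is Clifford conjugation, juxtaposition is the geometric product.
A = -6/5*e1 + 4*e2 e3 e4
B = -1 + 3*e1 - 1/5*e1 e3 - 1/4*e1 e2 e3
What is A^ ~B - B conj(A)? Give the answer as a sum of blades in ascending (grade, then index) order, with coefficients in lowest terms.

first term: 18/5 - 6/5*e1 + 6/25*e3 - e1 e4 + 3/10*e2 e3 - 4/5*e1 e2 e4 + 4*e2 e3 e4 + 12*e1 e2 e3 e4
second term: 18/5 - 6/5*e1 + 6/25*e3 + e1 e4 - 3/10*e2 e3 + 4/5*e1 e2 e4 - 4*e2 e3 e4 + 12*e1 e2 e3 e4
Answer: -2*e1 e4 + 3/5*e2 e3 - 8/5*e1 e2 e4 + 8*e2 e3 e4


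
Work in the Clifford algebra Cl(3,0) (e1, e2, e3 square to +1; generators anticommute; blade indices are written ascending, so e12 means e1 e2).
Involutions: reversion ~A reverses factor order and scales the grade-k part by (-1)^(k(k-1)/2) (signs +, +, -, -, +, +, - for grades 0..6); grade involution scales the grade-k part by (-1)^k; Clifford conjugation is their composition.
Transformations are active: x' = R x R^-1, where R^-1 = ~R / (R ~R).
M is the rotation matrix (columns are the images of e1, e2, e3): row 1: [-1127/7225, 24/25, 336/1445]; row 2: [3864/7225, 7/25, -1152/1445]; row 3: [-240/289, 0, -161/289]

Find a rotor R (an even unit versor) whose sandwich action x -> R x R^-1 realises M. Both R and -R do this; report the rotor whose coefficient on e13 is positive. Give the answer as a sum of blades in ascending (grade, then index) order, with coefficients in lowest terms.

Method: write R = a + b12*e12 + b13*e13 + b23*e23 with a^2 + b12^2 + b13^2 + b23^2 = 1 (so R^-1 = ~R). Expanding the columns R e_j ~R gives tr M = 4a^2 - 1 and, from the antisymmetric part, M21 - M12 = -4a*b12, M13 - M31 = 4a*b13, M32 - M23 = -4a*b23.
Here tr M = -3129/7225, so a^2 = (1 + tr M)/4 = 1024/7225 and a = ±32/85. Taking a = 32/85: M21 - M12 = -3072/7225, M13 - M31 = 1536/1445, M32 - M23 = 1152/1445, giving b12 = 24/85, b13 = 12/17, b23 = -9/17, i.e. R = 32/85 + 24/85*e12 + 12/17*e13 - 9/17*e23.
Its e13 coefficient is already positive.
Answer: 32/85 + 24/85*e12 + 12/17*e13 - 9/17*e23. Sheet selection: the two-to-one cover makes ±R indistinguishable at the matrix level (trace -3129/7225), so uniqueness comes from the required sign on e13.


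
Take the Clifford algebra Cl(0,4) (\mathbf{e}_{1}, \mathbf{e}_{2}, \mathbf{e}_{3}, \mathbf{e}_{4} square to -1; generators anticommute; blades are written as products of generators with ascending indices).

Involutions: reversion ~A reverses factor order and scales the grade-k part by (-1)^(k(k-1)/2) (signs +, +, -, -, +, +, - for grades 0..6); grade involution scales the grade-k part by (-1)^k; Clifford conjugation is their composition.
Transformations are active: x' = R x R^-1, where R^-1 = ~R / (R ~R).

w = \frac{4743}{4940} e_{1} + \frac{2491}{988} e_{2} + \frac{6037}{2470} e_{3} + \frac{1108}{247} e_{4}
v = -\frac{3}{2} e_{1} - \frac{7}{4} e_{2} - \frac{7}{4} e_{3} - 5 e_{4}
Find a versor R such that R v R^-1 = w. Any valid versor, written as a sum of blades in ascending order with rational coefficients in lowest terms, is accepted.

Here q(v) = q(w) = -\frac{267}{8}; the classical choice R = v + w = -\frac{2667}{4940} e_{1} + \frac{381}{494} e_{2} + \frac{3429}{4940} e_{3} - \frac{127}{247} e_{4} then realises v -> w under the sandwich.
Answer: -\frac{2667}{4940} e_{1} + \frac{381}{494} e_{2} + \frac{3429}{4940} e_{3} - \frac{127}{247} e_{4}


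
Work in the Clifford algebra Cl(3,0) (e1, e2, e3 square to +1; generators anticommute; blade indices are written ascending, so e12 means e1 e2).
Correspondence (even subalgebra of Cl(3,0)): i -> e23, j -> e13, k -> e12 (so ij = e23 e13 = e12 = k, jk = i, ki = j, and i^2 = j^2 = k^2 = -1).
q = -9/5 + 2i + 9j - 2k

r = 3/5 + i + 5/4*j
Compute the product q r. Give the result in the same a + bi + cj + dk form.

In blades: q = -9/5 - 2*e12 + 9*e13 + 2*e23, r = 3/5 + 5/4*e13 + e23.
Distribute q over r term by term (generator squares from the signature, products reordered to ascending indices): (-9/5)*r = -27/25 - 9/4*e13 - 9/5*e23; (-2*e12)*r = -6/5*e12 - 2*e13 + 5/2*e23; (9*e13)*r = -45/4 - 9*e12 + 27/5*e13; (2*e23)*r = -2 + 5/2*e12 + 6/5*e23.
Sum: -1433/100 - 77/10*e12 + 23/20*e13 + 19/10*e23; translating back through the correspondence:
Answer: -1433/100 + 19/10*i + 23/20*j - 77/10*k


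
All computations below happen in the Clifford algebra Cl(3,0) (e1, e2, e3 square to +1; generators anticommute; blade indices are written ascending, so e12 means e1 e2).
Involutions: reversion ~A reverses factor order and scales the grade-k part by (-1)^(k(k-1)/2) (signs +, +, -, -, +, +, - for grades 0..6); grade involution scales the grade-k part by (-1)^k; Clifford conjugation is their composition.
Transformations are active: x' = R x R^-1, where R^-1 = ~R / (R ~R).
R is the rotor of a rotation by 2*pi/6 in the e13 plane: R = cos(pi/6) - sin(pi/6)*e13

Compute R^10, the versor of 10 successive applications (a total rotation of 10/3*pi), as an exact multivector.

The rotor phase is half the rotation angle and phases add under composition, so 10 steps in the e13 plane accumulate phase 10*(pi/6) = 5*pi/3: R^10 = cos(5*pi/3) - sin(5*pi/3)*e13.
cos(5*pi/3) = 1/2 and sin(5*pi/3) = -sqrt(3)/2, so R^10 = 1/2 + sqrt(3)/2*e13. The net rotation is 4/3*pi (after discarding 1 full turn, each of which contributes a factor -1 to the rotor); the rotor keeps the half-angle phase exactly.
Answer: 1/2 + sqrt(3)/2*e13


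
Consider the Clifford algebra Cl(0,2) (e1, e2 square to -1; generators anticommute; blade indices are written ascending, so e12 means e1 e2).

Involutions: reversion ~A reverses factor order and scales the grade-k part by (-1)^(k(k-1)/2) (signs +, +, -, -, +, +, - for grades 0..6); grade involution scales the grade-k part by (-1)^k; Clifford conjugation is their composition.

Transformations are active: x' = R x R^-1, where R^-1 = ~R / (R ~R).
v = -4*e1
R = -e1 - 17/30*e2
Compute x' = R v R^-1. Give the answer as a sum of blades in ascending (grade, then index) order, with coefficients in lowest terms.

~R = -e1 - 17/30*e2, and R ~R = -1189/900, so R^-1 = ~R / (-1189/900).
R v = -4 - 34/15*e12
Answer: -2444/1189*e1 - 4080/1189*e2
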